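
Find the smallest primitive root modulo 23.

φ(23) = 23 − 1 = 22 = 2 · 11.
Test candidates g = 2, 3, … against the prime factors q ∈ {2, 11} of φ(23): g is a generator iff g^(22/q) ≢ 1 for every such q.
g = 2: 2^11 ≡ 1 — hits 1, so not a primitive root.
g = 3: 3^11 ≡ 1 — hits 1, so not a primitive root.
g = 4: 4^11 ≡ 1 — hits 1, so not a primitive root.
g = 5: 5^11 ≡ 22; 5^2 ≡ 2 — none is 1, so 5 is a primitive root.
So 5 is the smallest generator of (Z/23Z)^×.

5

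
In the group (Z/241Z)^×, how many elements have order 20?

φ(241) = 241 − 1 = 240 = 2^4 · 3 · 5.
In a cyclic group of order 240, there are φ(d) elements of order d for each divisor d of 240, and zero for non-divisors.
20 = 2^2 · 5 divides 240, and φ(20) = 8.

8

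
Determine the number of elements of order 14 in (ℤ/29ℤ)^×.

φ(29) = 29 − 1 = 28 = 2^2 · 7.
Since (Z/29Z)^× is cyclic of order 28, the number of elements of order d is φ(d) when d | 28 and 0 otherwise.
14 = 2 · 7 divides 28, and φ(14) = 6.

6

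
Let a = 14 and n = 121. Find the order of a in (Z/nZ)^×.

ord(14) | φ(121) = φ(11^2) = 11·(11−1) = 110 = 2 · 5 · 11.
Divisors of 110: 1, 2, 5, 10, 11, 22, 55, 110.
Evaluate successive powers at the divisors of 110:
14^1 ≡ 14 (mod 121)
14^2 ≡ 75 (mod 121)
14^5 ≡ 100 (mod 121)
14^10 ≡ 78 (mod 121)
14^11 ≡ 3 (mod 121)
14^22 ≡ 9 (mod 121)
14^55 ≡ 1 (mod 121) ✓
So ord_121(14) = 55.

55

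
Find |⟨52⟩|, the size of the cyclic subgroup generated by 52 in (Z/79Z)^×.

13

The order of 52 must divide φ(79) = 79 − 1 = 78 = 2 · 3 · 13.
Divisors of 78: 1, 2, 3, 6, 13, 26, 39, 78.
Evaluate successive powers at the divisors of 78:
52^1 ≡ 52 (mod 79)
52^2 ≡ 18 (mod 79)
52^3 ≡ 67 (mod 79)
52^6 ≡ 65 (mod 79)
52^13 ≡ 1 (mod 79) ✓
The smallest such exponent is 13, so the order of 52 is 13.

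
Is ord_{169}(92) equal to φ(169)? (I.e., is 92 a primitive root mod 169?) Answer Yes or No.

No

φ(169) = φ(13^2) = 13·(13−1) = 156 = 2^2 · 3 · 13.
Test 92^(156/q) mod 169 for each prime factor q of 156:
92^78 ≡ 1 (mod 169)  [q = 2: ≡ 1 ✗]
92^52 ≡ 1 (mod 169)  [q = 3: ≡ 1 ✗]
92^12 ≡ 79 (mod 169)  [q = 13: ≢ 1 ✓]
Since 92^78 ≡ 1, the order of 92 divides 78 < 156, so 92 is not a primitive root.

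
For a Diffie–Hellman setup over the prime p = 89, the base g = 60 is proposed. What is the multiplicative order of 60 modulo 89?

The order of 60 must divide φ(89) = 89 − 1 = 88 = 2^3 · 11.
Divisors of 88: 1, 2, 4, 8, 11, 22, 44, 88.
Compute 60^d (mod 89) for the divisors d until we hit 1:
60^1 ≡ 60 (mod 89)
60^2 ≡ 40 (mod 89)
60^4 ≡ 87 (mod 89)
60^8 ≡ 4 (mod 89)
60^11 ≡ 77 (mod 89)
60^22 ≡ 55 (mod 89)
60^44 ≡ 88 (mod 89)
60^88 ≡ 1 (mod 89) ✓
Hence ord(60) = 88.

88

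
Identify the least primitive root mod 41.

φ(41) = 41 − 1 = 40 = 2^3 · 5.
g is a primitive root iff g^(40/q) ≢ 1 (mod 41) for each prime q ∈ {2, 5}.
g = 2: 2^20 ≡ 1 — hits 1, so not a primitive root.
g = 3: 3^20 ≡ 40; 3^8 ≡ 1 — hits 1, so not a primitive root.
g = 4: 4^20 ≡ 1 — hits 1, so not a primitive root.
g = 5: 5^20 ≡ 1 — hits 1, so not a primitive root.
g = 6: 6^20 ≡ 40; 6^8 ≡ 10 — none is 1, so 6 is a primitive root.
So 6 is the smallest generator of (Z/41Z)^×.

6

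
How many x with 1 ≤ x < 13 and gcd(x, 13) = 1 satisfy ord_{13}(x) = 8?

0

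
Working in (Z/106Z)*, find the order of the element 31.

Since 31 ∈ (Z/106Z)^×, its order divides φ(106) = φ(2)·φ(53) = 1·52 = 52 = 2^2 · 13.
Divisors of 52: 1, 2, 4, 13, 26, 52.
Test each divisor d:
31^1 ≡ 31 (mod 106)
31^2 ≡ 7 (mod 106)
31^4 ≡ 49 (mod 106)
31^13 ≡ 83 (mod 106)
31^26 ≡ 105 (mod 106)
31^52 ≡ 1 (mod 106) ✓
Hence ord(31) = 52.

52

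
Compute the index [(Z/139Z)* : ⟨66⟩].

2

Since 66 ∈ (Z/139Z)^×, its order divides φ(139) = 139 − 1 = 138 = 2 · 3 · 23.
Divisors of 138: 1, 2, 3, 6, 23, 46, 69, 138.
Test each divisor d:
66^1 ≡ 66 (mod 139)
66^2 ≡ 47 (mod 139)
66^3 ≡ 44 (mod 139)
66^6 ≡ 129 (mod 139)
66^23 ≡ 42 (mod 139)
66^46 ≡ 96 (mod 139)
66^69 ≡ 1 (mod 139) ✓
So ord_139(66) = 69, hence |⟨66⟩| = 69.
[(Z/139Z)^× : ⟨66⟩] = 138/69 = 2.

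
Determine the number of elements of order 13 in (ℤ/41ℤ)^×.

φ(41) = 41 − 1 = 40 = 2^3 · 5.
Since (Z/41Z)^× is cyclic of order 40, the number of elements of order d is φ(d) when d | 40 and 0 otherwise.
13 does not divide 40, so no element of (Z/41Z)^× has order 13.

0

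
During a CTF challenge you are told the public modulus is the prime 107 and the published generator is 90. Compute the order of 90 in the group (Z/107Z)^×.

The order of 90 must divide φ(107) = 107 − 1 = 106 = 2 · 53.
Divisors of 106: 1, 2, 53, 106.
Check 90^d mod 107 for each divisor in increasing order:
90^1 ≡ 90 (mod 107)
90^2 ≡ 75 (mod 107)
90^53 ≡ 1 (mod 107) ✓
Hence ord(90) = 53.

53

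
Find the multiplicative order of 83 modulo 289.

136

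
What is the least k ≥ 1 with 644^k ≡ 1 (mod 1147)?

180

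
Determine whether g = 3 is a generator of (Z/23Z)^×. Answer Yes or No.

No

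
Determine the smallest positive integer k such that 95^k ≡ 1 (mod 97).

48

Since 95 ∈ (Z/97Z)^×, its order divides φ(97) = 97 − 1 = 96 = 2^5 · 3.
Divisors of 96: 1, 2, 3, 4, 6, 8, 12, 16, 24, 32, 48, 96.
Evaluate successive powers at the divisors of 96:
95^1 ≡ 95 (mod 97)
95^2 ≡ 4 (mod 97)
95^3 ≡ 89 (mod 97)
95^4 ≡ 16 (mod 97)
95^6 ≡ 64 (mod 97)
95^8 ≡ 62 (mod 97)
95^12 ≡ 22 (mod 97)
95^16 ≡ 61 (mod 97)
95^24 ≡ 96 (mod 97)
95^32 ≡ 35 (mod 97)
95^48 ≡ 1 (mod 97) ✓
Therefore the multiplicative order of 95 modulo 97 is 48.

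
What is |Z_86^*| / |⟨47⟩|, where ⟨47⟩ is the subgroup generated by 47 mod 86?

Since 47 ∈ (Z/86Z)^×, its order divides φ(86) = φ(2)·φ(43) = 1·42 = 42 = 2 · 3 · 7.
Divisors of 42: 1, 2, 3, 6, 7, 14, 21, 42.
Evaluate successive powers at the divisors of 42:
47^1 ≡ 47
47^2 ≡ 59
47^3 ≡ 21
47^6 ≡ 11
47^7 ≡ 1
So ord_86(47) = 7, hence |⟨47⟩| = 7.
Index = |(Z/86Z)^×| / |⟨47⟩| = 42 / 7 = 6.

6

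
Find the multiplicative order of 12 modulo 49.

42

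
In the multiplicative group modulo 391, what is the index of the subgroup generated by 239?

ord(239) | φ(391) = φ(17·23) = (17−1)·(23−1) = 16·22 = 352 = 2^5 · 11.
Divisors of 352: 1, 2, 4, 8, 11, 16, 22, 32, 44, 88, 176, 352.
Compute 239^d (mod 391) for the divisors d until we hit 1:
239^1 ≡ 239 (mod 391)
239^2 ≡ 35 (mod 391)
239^4 ≡ 52 (mod 391)
239^8 ≡ 358 (mod 391)
239^11 ≡ 1 (mod 391) ✓
So ord_391(239) = 11, hence |⟨239⟩| = 11.
The index is φ(391) / ord(239) = 352 / 11 = 32.

32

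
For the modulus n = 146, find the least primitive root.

5

φ(146) = φ(2)·φ(73) = 1·72 = 72 = 2^3 · 3^2.
Test candidates g = 2, 3, … against the prime factors q ∈ {2, 3} of φ(146): g is a generator iff g^(72/q) ≢ 1 for every such q.
g = 2: gcd(2, 146) = 2 > 1, not a unit — skip.
g = 3: 3^36 ≡ 1 — hits 1, so not a primitive root.
g = 4: gcd(4, 146) = 2 > 1, not a unit — skip.
g = 5: 5^36 ≡ 145; 5^24 ≡ 81 — none is 1, so 5 is a primitive root.
Hence the least primitive root of 146 is 5.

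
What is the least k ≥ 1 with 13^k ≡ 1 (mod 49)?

ord(13) | φ(49) = φ(7^2) = 7·(7−1) = 42 = 2 · 3 · 7.
Divisors of 42: 1, 2, 3, 6, 7, 14, 21, 42.
Evaluate successive powers at the divisors of 42:
13^1 ≡ 13 (mod 49)
13^2 ≡ 22 (mod 49)
13^3 ≡ 41 (mod 49)
13^6 ≡ 15 (mod 49)
13^7 ≡ 48 (mod 49)
13^14 ≡ 1 (mod 49) ✓
Therefore the multiplicative order of 13 modulo 49 is 14.

14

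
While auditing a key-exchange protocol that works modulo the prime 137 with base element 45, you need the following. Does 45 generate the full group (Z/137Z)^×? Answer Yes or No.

Yes

φ(137) = 137 − 1 = 136 = 2^3 · 17.
An element g generates (Z/137Z)^× iff g^(136/q) ≢ 1 (mod 137) for each prime q ∈ {2, 17}.
45^68 ≡ 136 (mod 137)  [q = 2: ≢ 1 ✓]
45^8 ≡ 56 (mod 137)  [q = 17: ≢ 1 ✓]
None equal 1, so ord_137(45) = 136: 45 is a primitive root.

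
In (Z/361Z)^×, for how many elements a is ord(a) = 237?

0

φ(361) = φ(19^2) = 19·(19−1) = 342 = 2 · 3^2 · 19.
In a cyclic group of order 342, there are φ(d) elements of order d for each divisor d of 342, and zero for non-divisors.
237 does not divide 342, so no element of (Z/361Z)^× has order 237.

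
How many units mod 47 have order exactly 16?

0

φ(47) = 47 − 1 = 46 = 2 · 23.
Since (Z/47Z)^× is cyclic of order 46, the number of elements of order d is φ(d) when d | 46 and 0 otherwise.
16 does not divide 46, so no element of (Z/47Z)^× has order 16.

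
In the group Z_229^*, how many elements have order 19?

18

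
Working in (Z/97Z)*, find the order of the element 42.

32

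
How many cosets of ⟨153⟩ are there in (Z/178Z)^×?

8

The order of 153 must divide φ(178) = φ(2)·φ(89) = 1·88 = 88 = 2^3 · 11.
Divisors of 88: 1, 2, 4, 8, 11, 22, 44, 88.
Compute 153^d (mod 178) for the divisors d until we hit 1:
153^1 ≡ 153 (mod 178)
153^2 ≡ 91 (mod 178)
153^4 ≡ 93 (mod 178)
153^8 ≡ 105 (mod 178)
153^11 ≡ 1 (mod 178) ✓
Thus |⟨153⟩| = ord(153) = 11.
[(Z/178Z)^× : ⟨153⟩] = 88/11 = 8.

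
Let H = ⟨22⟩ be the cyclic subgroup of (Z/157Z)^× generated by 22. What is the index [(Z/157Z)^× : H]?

ord(22) | φ(157) = 157 − 1 = 156 = 2^2 · 3 · 13.
Divisors of 156: 1, 2, 3, 4, 6, 12, 13, 26, 39, 52, 78, 156.
Test each divisor d:
22^1 ≡ 22 (mod 157)
22^2 ≡ 13 (mod 157)
22^3 ≡ 129 (mod 157)
22^4 ≡ 12 (mod 157)
22^6 ≡ 156 (mod 157)
22^12 ≡ 1 (mod 157) ✓
The order of 22 is 12, so the subgroup it generates has 12 elements.
[(Z/157Z)^× : ⟨22⟩] = 156/12 = 13.

13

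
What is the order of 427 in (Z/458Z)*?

228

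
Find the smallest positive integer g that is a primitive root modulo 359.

7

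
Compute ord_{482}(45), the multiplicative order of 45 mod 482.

120

The order of 45 must divide φ(482) = φ(2)·φ(241) = 1·240 = 240 = 2^4 · 3 · 5.
Divisors of 240: 1, 2, 3, 4, 5, 6, 8, 10, 12, 15, 16, 20, 24, 30, 40, 48, 60, 80, 120, 240.
Compute 45^d (mod 482) for the divisors d until we hit 1:
45^1 ≡ 45 (mod 482)
45^2 ≡ 97 (mod 482)
45^3 ≡ 27 (mod 482)
45^4 ≡ 251 (mod 482)
45^5 ≡ 209 (mod 482)
45^6 ≡ 247 (mod 482)
45^8 ≡ 341 (mod 482)
45^10 ≡ 301 (mod 482)
45^12 ≡ 277 (mod 482)
45^15 ≡ 249 (mod 482)
45^16 ≡ 119 (mod 482)
45^20 ≡ 467 (mod 482)
45^24 ≡ 91 (mod 482)
45^30 ≡ 305 (mod 482)
45^40 ≡ 225 (mod 482)
45^48 ≡ 87 (mod 482)
45^60 ≡ 481 (mod 482)
45^80 ≡ 15 (mod 482)
45^120 ≡ 1 (mod 482) ✓
Therefore the multiplicative order of 45 modulo 482 is 120.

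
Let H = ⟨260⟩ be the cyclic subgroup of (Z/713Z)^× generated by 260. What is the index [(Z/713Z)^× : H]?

Since 260 ∈ (Z/713Z)^×, its order divides φ(713) = φ(23·31) = (23−1)·(31−1) = 22·30 = 660 = 2^2 · 3 · 5 · 11.
Divisors of 660: 1, 2, 3, 4, 5, 6, 10, 11, 12, 15, 20, 22, 30, 33, 44, 55, 60, 66, 110, 132, 165, 220, 330, 660.
Test each divisor d:
260^1 ≡ 260
260^2 ≡ 578
260^3 ≡ 550
260^4 ≡ 400
260^5 ≡ 615
260^6 ≡ 188
260^10 ≡ 335
260^11 ≡ 114
260^12 ≡ 407
260^15 ≡ 681
260^20 ≡ 284
260^22 ≡ 162
260^30 ≡ 311
260^33 ≡ 643
260^44 ≡ 576
260^55 ≡ 68
260^60 ≡ 466
260^66 ≡ 622
260^110 ≡ 346
260^132 ≡ 438
260^165 ≡ 712
260^220 ≡ 645
260^330 ≡ 1
So ord_713(260) = 330, hence |⟨260⟩| = 330.
The index is φ(713) / ord(260) = 660 / 330 = 2.

2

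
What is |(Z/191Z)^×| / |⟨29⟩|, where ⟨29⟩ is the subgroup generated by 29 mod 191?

1

ord(29) | φ(191) = 191 − 1 = 190 = 2 · 5 · 19.
Divisors of 190: 1, 2, 5, 10, 19, 38, 95, 190.
Compute 29^d (mod 191) for the divisors d until we hit 1:
29^1 ≡ 29
29^2 ≡ 77
29^5 ≡ 41
29^10 ≡ 153
29^19 ≡ 142
29^38 ≡ 109
29^95 ≡ 190
29^190 ≡ 1
The order of 29 is 190, so the subgroup it generates has 190 elements.
The index is φ(191) / ord(29) = 190 / 190 = 1.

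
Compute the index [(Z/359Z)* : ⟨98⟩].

2

Since 98 ∈ (Z/359Z)^×, its order divides φ(359) = 359 − 1 = 358 = 2 · 179.
Divisors of 358: 1, 2, 179, 358.
Compute 98^d (mod 359) for the divisors d until we hit 1:
98^1 ≡ 98 (mod 359)
98^2 ≡ 270 (mod 359)
98^179 ≡ 1 (mod 359) ✓
So ord_359(98) = 179, hence |⟨98⟩| = 179.
The index is φ(359) / ord(98) = 358 / 179 = 2.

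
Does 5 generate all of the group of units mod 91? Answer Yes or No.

91 = 7 · 13 is a product of two distinct odd primes, so (Z/91Z)^× ≅ (Z/7Z)^× × (Z/13Z)^× is not cyclic.
No primitive root modulo 91 exists; in particular 5 is not one.

No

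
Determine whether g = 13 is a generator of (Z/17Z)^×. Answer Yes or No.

No

φ(17) = 17 − 1 = 16 = 2^4.
It suffices to check that the order of 13 is not a proper divisor of 16: compute 13^(16/q) for q ∈ {2}.
13^8 ≡ 1 (mod 17)  [q = 2: ≡ 1 ✗]
13^8 ≡ 1 shows ord(13) | 8, strictly less than φ(17); not a primitive root.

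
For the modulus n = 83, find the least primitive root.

2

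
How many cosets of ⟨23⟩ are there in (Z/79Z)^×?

26

The order of 23 must divide φ(79) = 79 − 1 = 78 = 2 · 3 · 13.
Divisors of 78: 1, 2, 3, 6, 13, 26, 39, 78.
Test each divisor d:
23^1 ≡ 23 (mod 79)
23^2 ≡ 55 (mod 79)
23^3 ≡ 1 (mod 79) ✓
The order of 23 is 3, so the subgroup it generates has 3 elements.
[(Z/79Z)^× : ⟨23⟩] = 78/3 = 26.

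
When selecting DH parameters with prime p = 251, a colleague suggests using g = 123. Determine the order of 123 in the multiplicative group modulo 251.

25

Since 123 ∈ (Z/251Z)^×, its order divides φ(251) = 251 − 1 = 250 = 2 · 5^3.
Divisors of 250: 1, 2, 5, 10, 25, 50, 125, 250.
Compute 123^d (mod 251) for the divisors d until we hit 1:
123^1 ≡ 123
123^2 ≡ 69
123^5 ≡ 20
123^10 ≡ 149
123^25 ≡ 1
So ord_251(123) = 25.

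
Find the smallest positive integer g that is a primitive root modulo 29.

φ(29) = 29 − 1 = 28 = 2^2 · 7.
g is a primitive root iff g^(28/q) ≢ 1 (mod 29) for each prime q ∈ {2, 7}.
g = 2: 2^14 ≡ 28; 2^4 ≡ 16 — none is 1, so 2 is a primitive root.
So 2 is the smallest generator of (Z/29Z)^×.

2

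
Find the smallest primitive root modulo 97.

5

φ(97) = 97 − 1 = 96 = 2^5 · 3.
g is a primitive root iff g^(96/q) ≢ 1 (mod 97) for each prime q ∈ {2, 3}.
g = 2: 2^48 ≡ 1 — hits 1, so not a primitive root.
g = 3: 3^48 ≡ 1 — hits 1, so not a primitive root.
g = 4: 4^48 ≡ 1 — hits 1, so not a primitive root.
g = 5: 5^48 ≡ 96; 5^32 ≡ 35 — none is 1, so 5 is a primitive root.
Hence the least primitive root of 97 is 5.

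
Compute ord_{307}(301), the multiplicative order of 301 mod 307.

The order of 301 must divide φ(307) = 307 − 1 = 306 = 2 · 3^2 · 17.
Divisors of 306: 1, 2, 3, 6, 9, 17, 18, 34, 51, 102, 153, 306.
Check 301^d mod 307 for each divisor in increasing order:
301^1 ≡ 301 (mod 307)
301^2 ≡ 36 (mod 307)
301^3 ≡ 91 (mod 307)
301^6 ≡ 299 (mod 307)
301^9 ≡ 193 (mod 307)
301^17 ≡ 290 (mod 307)
301^18 ≡ 102 (mod 307)
301^34 ≡ 289 (mod 307)
301^51 ≡ 306 (mod 307)
301^102 ≡ 1 (mod 307) ✓
So ord_307(301) = 102.

102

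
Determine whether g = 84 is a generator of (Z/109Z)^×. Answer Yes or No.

φ(109) = 109 − 1 = 108 = 2^2 · 3^3.
It suffices to check that the order of 84 is not a proper divisor of 108: compute 84^(108/q) for q ∈ {2, 3}.
84^54 ≡ 1 (mod 109)  [q = 2: ≡ 1 ✗]
84^36 ≡ 45 (mod 109)  [q = 3: ≢ 1 ✓]
The check at q = 2 fails, so 84 generates a proper subgroup.

No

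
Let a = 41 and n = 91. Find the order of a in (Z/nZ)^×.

Since 41 ∈ (Z/91Z)^×, its order divides φ(91) = φ(7·13) = (7−1)·(13−1) = 6·12 = 72 = 2^3 · 3^2.
Divisors of 72: 1, 2, 3, 4, 6, 8, 9, 12, 18, 24, 36, 72.
Check 41^d mod 91 for each divisor in increasing order:
41^1 ≡ 41 (mod 91)
41^2 ≡ 43 (mod 91)
41^3 ≡ 34 (mod 91)
41^4 ≡ 29 (mod 91)
41^6 ≡ 64 (mod 91)
41^8 ≡ 22 (mod 91)
41^9 ≡ 83 (mod 91)
41^12 ≡ 1 (mod 91) ✓
Therefore the multiplicative order of 41 modulo 91 is 12.

12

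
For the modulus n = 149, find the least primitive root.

φ(149) = 149 − 1 = 148 = 2^2 · 37.
g is a primitive root iff g^(148/q) ≢ 1 (mod 149) for each prime q ∈ {2, 37}.
g = 2: 2^74 ≡ 148; 2^4 ≡ 16 — none is 1, so 2 is a primitive root.
The smallest primitive root modulo 149 is 2.

2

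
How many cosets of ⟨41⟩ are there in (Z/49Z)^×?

3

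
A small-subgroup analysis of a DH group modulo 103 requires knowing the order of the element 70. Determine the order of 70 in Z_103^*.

102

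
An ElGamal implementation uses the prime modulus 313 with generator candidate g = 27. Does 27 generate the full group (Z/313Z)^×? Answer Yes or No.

φ(313) = 313 − 1 = 312 = 2^3 · 3 · 13.
Test 27^(312/q) mod 313 for each prime factor q of 312:
27^156 ≡ 1 (mod 313)  [q = 2: ≡ 1 ✗]
27^104 ≡ 1 (mod 313)  [q = 3: ≡ 1 ✗]
27^24 ≡ 234 (mod 313)  [q = 13: ≢ 1 ✓]
Since 27^156 ≡ 1, the order of 27 divides 156 < 312, so 27 is not a primitive root.

No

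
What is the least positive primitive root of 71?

7

φ(71) = 71 − 1 = 70 = 2 · 5 · 7.
Test candidates g = 2, 3, … against the prime factors q ∈ {2, 5, 7} of φ(71): g is a generator iff g^(70/q) ≢ 1 for every such q.
g = 2: 2^35 ≡ 1 — hits 1, so not a primitive root.
g = 3: 3^35 ≡ 1 — hits 1, so not a primitive root.
g = 4: 4^35 ≡ 1 — hits 1, so not a primitive root.
g = 5: 5^35 ≡ 1 — hits 1, so not a primitive root.
g = 6: 6^35 ≡ 1 — hits 1, so not a primitive root.
g = 7: 7^35 ≡ 70; 7^14 ≡ 54; 7^10 ≡ 45 — none is 1, so 7 is a primitive root.
So 7 is the smallest generator of (Z/71Z)^×.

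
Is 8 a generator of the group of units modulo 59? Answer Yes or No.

Yes

φ(59) = 59 − 1 = 58 = 2 · 29.
Test 8^(58/q) mod 59 for each prime factor q of 58:
8^29 ≡ 58 (mod 59)  [q = 2: ≢ 1 ✓]
8^2 ≡ 5 (mod 59)  [q = 29: ≢ 1 ✓]
Every test exponent gives a nontrivial residue, hence 8 generates the full group.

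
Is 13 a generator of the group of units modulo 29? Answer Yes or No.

No

φ(29) = 29 − 1 = 28 = 2^2 · 7.
An element g generates (Z/29Z)^× iff g^(28/q) ≢ 1 (mod 29) for each prime q ∈ {2, 7}.
13^14 ≡ 1 (mod 29)  [q = 2: ≡ 1 ✗]
13^4 ≡ 25 (mod 29)  [q = 7: ≢ 1 ✓]
The check at q = 2 fails, so 13 generates a proper subgroup.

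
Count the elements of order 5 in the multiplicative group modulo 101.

φ(101) = 101 − 1 = 100 = 2^2 · 5^2.
Since (Z/101Z)^× is cyclic of order 100, the number of elements of order d is φ(d) when d | 100 and 0 otherwise.
5 | 100, and φ(5) = 5 − 1 = 4.

4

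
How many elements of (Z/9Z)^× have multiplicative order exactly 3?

2

φ(9) = φ(3^2) = 3·(3−1) = 6 = 2 · 3.
(Z/9Z)^× is cyclic (|G| = 6); a cyclic group of order m has exactly φ(d) elements of each order d | m, and none otherwise.
3 | 6, and φ(3) = 3 − 1 = 2.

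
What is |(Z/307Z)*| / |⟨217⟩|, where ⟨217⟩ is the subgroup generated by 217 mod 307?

ord(217) | φ(307) = 307 − 1 = 306 = 2 · 3^2 · 17.
Divisors of 306: 1, 2, 3, 6, 9, 17, 18, 34, 51, 102, 153, 306.
Evaluate successive powers at the divisors of 306:
217^1 ≡ 217 (mod 307)
217^2 ≡ 118 (mod 307)
217^3 ≡ 125 (mod 307)
217^6 ≡ 275 (mod 307)
217^9 ≡ 298 (mod 307)
217^17 ≡ 214 (mod 307)
217^18 ≡ 81 (mod 307)
217^34 ≡ 53 (mod 307)
217^51 ≡ 290 (mod 307)
217^102 ≡ 289 (mod 307)
217^153 ≡ 306 (mod 307)
217^306 ≡ 1 (mod 307) ✓
Thus |⟨217⟩| = ord(217) = 306.
The index is φ(307) / ord(217) = 306 / 306 = 1.

1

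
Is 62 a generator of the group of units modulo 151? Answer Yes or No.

φ(151) = 151 − 1 = 150 = 2 · 3 · 5^2.
Test 62^(150/q) mod 151 for each prime factor q of 150:
62^75 ≡ 1 (mod 151)  [q = 2: ≡ 1 ✗]
62^50 ≡ 118 (mod 151)  [q = 3: ≢ 1 ✓]
62^30 ≡ 19 (mod 151)  [q = 5: ≢ 1 ✓]
62^75 ≡ 1 shows ord(62) | 75, strictly less than φ(151); not a primitive root.

No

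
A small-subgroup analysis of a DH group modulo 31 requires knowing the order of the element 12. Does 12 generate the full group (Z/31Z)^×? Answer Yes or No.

φ(31) = 31 − 1 = 30 = 2 · 3 · 5.
12 is a primitive root mod 31 iff 12^(φ(31)/q) ≢ 1 for every prime q | φ(31), i.e. q ∈ {2, 3, 5}.
12^15 ≡ 30 (mod 31)  [q = 2: ≢ 1 ✓]
12^10 ≡ 25 (mod 31)  [q = 3: ≢ 1 ✓]
12^6 ≡ 2 (mod 31)  [q = 5: ≢ 1 ✓]
None equal 1, so ord_31(12) = 30: 12 is a primitive root.

Yes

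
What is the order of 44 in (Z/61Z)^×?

60

The order of 44 must divide φ(61) = 61 − 1 = 60 = 2^2 · 3 · 5.
Divisors of 60: 1, 2, 3, 4, 5, 6, 10, 12, 15, 20, 30, 60.
Evaluate successive powers at the divisors of 60:
44^1 ≡ 44 (mod 61)
44^2 ≡ 45 (mod 61)
44^3 ≡ 28 (mod 61)
44^4 ≡ 12 (mod 61)
44^5 ≡ 40 (mod 61)
44^6 ≡ 52 (mod 61)
44^10 ≡ 14 (mod 61)
44^12 ≡ 20 (mod 61)
44^15 ≡ 11 (mod 61)
44^20 ≡ 13 (mod 61)
44^30 ≡ 60 (mod 61)
44^60 ≡ 1 (mod 61) ✓
The smallest such exponent is 60, so the order of 44 is 60.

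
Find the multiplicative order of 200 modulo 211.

70

Since 200 ∈ (Z/211Z)^×, its order divides φ(211) = 211 − 1 = 210 = 2 · 3 · 5 · 7.
Divisors of 210: 1, 2, 3, 5, 6, 7, 10, 14, 15, 21, 30, 35, 42, 70, 105, 210.
Evaluate successive powers at the divisors of 210:
200^1 ≡ 200
200^2 ≡ 121
200^3 ≡ 146
200^5 ≡ 153
200^6 ≡ 5
200^7 ≡ 156
200^10 ≡ 199
200^14 ≡ 71
200^15 ≡ 63
200^21 ≡ 104
200^30 ≡ 171
200^35 ≡ 210
200^42 ≡ 55
200^70 ≡ 1
Therefore the multiplicative order of 200 modulo 211 is 70.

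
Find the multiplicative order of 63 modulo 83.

41

ord(63) | φ(83) = 83 − 1 = 82 = 2 · 41.
Divisors of 82: 1, 2, 41, 82.
Check 63^d mod 83 for each divisor in increasing order:
63^1 ≡ 63 (mod 83)
63^2 ≡ 68 (mod 83)
63^41 ≡ 1 (mod 83) ✓
The smallest such exponent is 41, so the order of 63 is 41.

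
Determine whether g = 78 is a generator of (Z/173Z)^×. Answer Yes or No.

No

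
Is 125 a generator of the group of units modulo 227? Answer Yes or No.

Yes

φ(227) = 227 − 1 = 226 = 2 · 113.
Test 125^(226/q) mod 227 for each prime factor q of 226:
125^113 ≡ 226 (mod 227)  [q = 2: ≢ 1 ✓]
125^2 ≡ 189 (mod 227)  [q = 113: ≢ 1 ✓]
None equal 1, so ord_227(125) = 226: 125 is a primitive root.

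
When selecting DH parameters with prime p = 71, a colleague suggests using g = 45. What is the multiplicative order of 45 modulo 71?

Since 45 ∈ (Z/71Z)^×, its order divides φ(71) = 71 − 1 = 70 = 2 · 5 · 7.
Divisors of 70: 1, 2, 5, 7, 10, 14, 35, 70.
Compute 45^d (mod 71) for the divisors d until we hit 1:
45^1 ≡ 45 (mod 71)
45^2 ≡ 37 (mod 71)
45^5 ≡ 48 (mod 71)
45^7 ≡ 1 (mod 71) ✓
Therefore the multiplicative order of 45 modulo 71 is 7.

7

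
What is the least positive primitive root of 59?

2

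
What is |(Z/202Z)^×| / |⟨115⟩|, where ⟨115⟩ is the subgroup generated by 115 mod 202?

The order of 115 must divide φ(202) = φ(2)·φ(101) = 1·100 = 100 = 2^2 · 5^2.
Divisors of 100: 1, 2, 4, 5, 10, 20, 25, 50, 100.
Test each divisor d:
115^1 ≡ 115 (mod 202)
115^2 ≡ 95 (mod 202)
115^4 ≡ 137 (mod 202)
115^5 ≡ 201 (mod 202)
115^10 ≡ 1 (mod 202) ✓
Thus |⟨115⟩| = ord(115) = 10.
The index is φ(202) / ord(115) = 100 / 10 = 10.

10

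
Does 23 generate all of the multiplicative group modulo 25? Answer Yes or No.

Yes

φ(25) = φ(5^2) = 5·(5−1) = 20 = 2^2 · 5.
Test 23^(20/q) mod 25 for each prime factor q of 20:
23^10 ≡ 24 (mod 25)  [q = 2: ≢ 1 ✓]
23^4 ≡ 16 (mod 25)  [q = 5: ≢ 1 ✓]
All checks pass, so 23 has order 20 and is a primitive root modulo 25.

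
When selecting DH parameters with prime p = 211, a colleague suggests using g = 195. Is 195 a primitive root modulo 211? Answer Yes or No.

φ(211) = 211 − 1 = 210 = 2 · 3 · 5 · 7.
It suffices to check that the order of 195 is not a proper divisor of 210: compute 195^(210/q) for q ∈ {2, 3, 5, 7}.
195^105 ≡ 210 (mod 211)  [q = 2: ≢ 1 ✓]
195^70 ≡ 196 (mod 211)  [q = 3: ≢ 1 ✓]
195^42 ≡ 71 (mod 211)  [q = 5: ≢ 1 ✓]
195^30 ≡ 148 (mod 211)  [q = 7: ≢ 1 ✓]
Every test exponent gives a nontrivial residue, hence 195 generates the full group.

Yes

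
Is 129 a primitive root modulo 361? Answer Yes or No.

Yes

φ(361) = φ(19^2) = 19·(19−1) = 342 = 2 · 3^2 · 19.
It suffices to check that the order of 129 is not a proper divisor of 342: compute 129^(342/q) for q ∈ {2, 3, 19}.
129^171 ≡ 360 (mod 361)  [q = 2: ≢ 1 ✓]
129^114 ≡ 68 (mod 361)  [q = 3: ≢ 1 ✓]
129^18 ≡ 58 (mod 361)  [q = 19: ≢ 1 ✓]
None equal 1, so ord_361(129) = 342: 129 is a primitive root.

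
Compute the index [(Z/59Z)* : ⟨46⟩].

2

ord(46) | φ(59) = 59 − 1 = 58 = 2 · 29.
Divisors of 58: 1, 2, 29, 58.
Check 46^d mod 59 for each divisor in increasing order:
46^1 ≡ 46
46^2 ≡ 51
46^29 ≡ 1
The order of 46 is 29, so the subgroup it generates has 29 elements.
Index = |(Z/59Z)^×| / |⟨46⟩| = 58 / 29 = 2.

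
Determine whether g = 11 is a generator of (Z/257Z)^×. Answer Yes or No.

No

φ(257) = 257 − 1 = 256 = 2^8.
An element g generates (Z/257Z)^× iff g^(256/q) ≢ 1 (mod 257) for each prime q ∈ {2}.
11^128 ≡ 1 (mod 257)  [q = 2: ≡ 1 ✗]
11^128 ≡ 1 shows ord(11) | 128, strictly less than φ(257); not a primitive root.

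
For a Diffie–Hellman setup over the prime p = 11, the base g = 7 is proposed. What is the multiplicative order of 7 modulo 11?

10

The order of 7 must divide φ(11) = 11 − 1 = 10 = 2 · 5.
Divisors of 10: 1, 2, 5, 10.
Check 7^d mod 11 for each divisor in increasing order:
7^1 ≡ 7
7^2 ≡ 5
7^5 ≡ 10
7^10 ≡ 1
Therefore the multiplicative order of 7 modulo 11 is 10.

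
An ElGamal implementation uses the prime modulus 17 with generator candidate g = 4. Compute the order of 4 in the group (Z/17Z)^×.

4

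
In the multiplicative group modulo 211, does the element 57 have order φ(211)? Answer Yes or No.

Yes

φ(211) = 211 − 1 = 210 = 2 · 3 · 5 · 7.
57 is a primitive root mod 211 iff 57^(φ(211)/q) ≢ 1 for every prime q | φ(211), i.e. q ∈ {2, 3, 5, 7}.
57^105 ≡ 210 (mod 211)  [q = 2: ≢ 1 ✓]
57^70 ≡ 14 (mod 211)  [q = 3: ≢ 1 ✓]
57^42 ≡ 55 (mod 211)  [q = 5: ≢ 1 ✓]
57^30 ≡ 171 (mod 211)  [q = 7: ≢ 1 ✓]
None equal 1, so ord_211(57) = 210: 57 is a primitive root.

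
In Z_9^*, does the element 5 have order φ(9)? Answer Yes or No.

Yes

φ(9) = φ(3^2) = 3·(3−1) = 6 = 2 · 3.
5 is a primitive root mod 9 iff 5^(φ(9)/q) ≢ 1 for every prime q | φ(9), i.e. q ∈ {2, 3}.
5^3 ≡ 8 (mod 9)  [q = 2: ≢ 1 ✓]
5^2 ≡ 7 (mod 9)  [q = 3: ≢ 1 ✓]
All checks pass, so 5 has order 6 and is a primitive root modulo 9.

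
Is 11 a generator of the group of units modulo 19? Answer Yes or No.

No

φ(19) = 19 − 1 = 18 = 2 · 3^2.
It suffices to check that the order of 11 is not a proper divisor of 18: compute 11^(18/q) for q ∈ {2, 3}.
11^9 ≡ 1 (mod 19)  [q = 2: ≡ 1 ✗]
11^6 ≡ 1 (mod 19)  [q = 3: ≡ 1 ✗]
11^9 ≡ 1 shows ord(11) | 9, strictly less than φ(19); not a primitive root.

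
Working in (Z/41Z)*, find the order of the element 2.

20

The order of 2 must divide φ(41) = 41 − 1 = 40 = 2^3 · 5.
Divisors of 40: 1, 2, 4, 5, 8, 10, 20, 40.
Compute 2^d (mod 41) for the divisors d until we hit 1:
2^1 ≡ 2 (mod 41)
2^2 ≡ 4 (mod 41)
2^4 ≡ 16 (mod 41)
2^5 ≡ 32 (mod 41)
2^8 ≡ 10 (mod 41)
2^10 ≡ 40 (mod 41)
2^20 ≡ 1 (mod 41) ✓
The smallest such exponent is 20, so the order of 2 is 20.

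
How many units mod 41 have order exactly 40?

16

φ(41) = 41 − 1 = 40 = 2^3 · 5.
(Z/41Z)^× is cyclic (|G| = 40); a cyclic group of order m has exactly φ(d) elements of each order d | m, and none otherwise.
40 = 2^3 · 5 divides 40, and φ(40) = 16.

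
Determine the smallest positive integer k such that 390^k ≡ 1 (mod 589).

The order of 390 must divide φ(589) = φ(19·31) = (19−1)·(31−1) = 18·30 = 540 = 2^2 · 3^3 · 5.
Divisors of 540: 1, 2, 3, 4, 5, 6, 9, 10, 12, 15, 18, 20, 27, 30, 36, 45, 54, 60, 90, 108, 135, 180, 270, 540.
Test each divisor d:
390^1 ≡ 390 (mod 589)
390^2 ≡ 138 (mod 589)
390^3 ≡ 221 (mod 589)
390^4 ≡ 196 (mod 589)
390^5 ≡ 459 (mod 589)
390^6 ≡ 543 (mod 589)
390^9 ≡ 436 (mod 589)
390^10 ≡ 408 (mod 589)
390^12 ≡ 349 (mod 589)
390^15 ≡ 559 (mod 589)
390^18 ≡ 438 (mod 589)
390^20 ≡ 366 (mod 589)
390^27 ≡ 132 (mod 589)
390^30 ≡ 311 (mod 589)
390^36 ≡ 419 (mod 589)
390^45 ≡ 94 (mod 589)
390^54 ≡ 343 (mod 589)
390^60 ≡ 125 (mod 589)
390^90 ≡ 1 (mod 589) ✓
Therefore the multiplicative order of 390 modulo 589 is 90.

90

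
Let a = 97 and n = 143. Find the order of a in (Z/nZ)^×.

ord(97) | φ(143) = φ(11·13) = (11−1)·(13−1) = 10·12 = 120 = 2^3 · 3 · 5.
Divisors of 120: 1, 2, 3, 4, 5, 6, 8, 10, 12, 15, 20, 24, 30, 40, 60, 120.
Evaluate successive powers at the divisors of 120:
97^1 ≡ 97 (mod 143)
97^2 ≡ 114 (mod 143)
97^3 ≡ 47 (mod 143)
97^4 ≡ 126 (mod 143)
97^5 ≡ 67 (mod 143)
97^6 ≡ 64 (mod 143)
97^8 ≡ 3 (mod 143)
97^10 ≡ 56 (mod 143)
97^12 ≡ 92 (mod 143)
97^15 ≡ 34 (mod 143)
97^20 ≡ 133 (mod 143)
97^24 ≡ 27 (mod 143)
97^30 ≡ 12 (mod 143)
97^40 ≡ 100 (mod 143)
97^60 ≡ 1 (mod 143) ✓
Hence ord(97) = 60.

60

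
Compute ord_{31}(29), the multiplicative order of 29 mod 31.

The order of 29 must divide φ(31) = 31 − 1 = 30 = 2 · 3 · 5.
Divisors of 30: 1, 2, 3, 5, 6, 10, 15, 30.
Check 29^d mod 31 for each divisor in increasing order:
29^1 ≡ 29 (mod 31)
29^2 ≡ 4 (mod 31)
29^3 ≡ 23 (mod 31)
29^5 ≡ 30 (mod 31)
29^6 ≡ 2 (mod 31)
29^10 ≡ 1 (mod 31) ✓
Hence ord(29) = 10.

10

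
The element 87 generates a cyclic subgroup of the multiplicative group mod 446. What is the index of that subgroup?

The order of 87 must divide φ(446) = φ(2)·φ(223) = 1·222 = 222 = 2 · 3 · 37.
Divisors of 222: 1, 2, 3, 6, 37, 74, 111, 222.
Check 87^d mod 446 for each divisor in increasing order:
87^1 ≡ 87 (mod 446)
87^2 ≡ 433 (mod 446)
87^3 ≡ 207 (mod 446)
87^6 ≡ 33 (mod 446)
87^37 ≡ 445 (mod 446)
87^74 ≡ 1 (mod 446) ✓
So ord_446(87) = 74, hence |⟨87⟩| = 74.
[(Z/446Z)^× : ⟨87⟩] = 222/74 = 3.

3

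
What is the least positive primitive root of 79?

3

φ(79) = 79 − 1 = 78 = 2 · 3 · 13.
g is a primitive root iff g^(78/q) ≢ 1 (mod 79) for each prime q ∈ {2, 3, 13}.
g = 2: 2^39 ≡ 1 — hits 1, so not a primitive root.
g = 3: 3^39 ≡ 78; 3^26 ≡ 23; 3^6 ≡ 18 — none is 1, so 3 is a primitive root.
So 3 is the smallest generator of (Z/79Z)^×.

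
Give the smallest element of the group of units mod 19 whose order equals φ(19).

φ(19) = 19 − 1 = 18 = 2 · 3^2.
g is a primitive root iff g^(18/q) ≢ 1 (mod 19) for each prime q ∈ {2, 3}.
g = 2: 2^9 ≡ 18; 2^6 ≡ 7 — none is 1, so 2 is a primitive root.
So 2 is the smallest generator of (Z/19Z)^×.

2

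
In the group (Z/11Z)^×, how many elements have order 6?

0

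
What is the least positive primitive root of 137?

3

φ(137) = 137 − 1 = 136 = 2^3 · 17.
g is a primitive root iff g^(136/q) ≢ 1 (mod 137) for each prime q ∈ {2, 17}.
g = 2: 2^68 ≡ 1 — hits 1, so not a primitive root.
g = 3: 3^68 ≡ 136; 3^8 ≡ 122 — none is 1, so 3 is a primitive root.
The smallest primitive root modulo 137 is 3.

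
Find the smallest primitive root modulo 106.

φ(106) = φ(2)·φ(53) = 1·52 = 52 = 2^2 · 13.
g is a primitive root iff g^(52/q) ≢ 1 (mod 106) for each prime q ∈ {2, 13}.
g = 2: gcd(2, 106) = 2 > 1, not a unit — skip.
g = 3: 3^26 ≡ 105; 3^4 ≡ 81 — none is 1, so 3 is a primitive root.
So 3 is the smallest generator of (Z/106Z)^×.

3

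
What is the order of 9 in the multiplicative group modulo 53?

26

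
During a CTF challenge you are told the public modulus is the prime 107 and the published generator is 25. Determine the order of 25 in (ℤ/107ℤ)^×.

53

Since 25 ∈ (Z/107Z)^×, its order divides φ(107) = 107 − 1 = 106 = 2 · 53.
Divisors of 106: 1, 2, 53, 106.
Compute 25^d (mod 107) for the divisors d until we hit 1:
25^1 ≡ 25 (mod 107)
25^2 ≡ 90 (mod 107)
25^53 ≡ 1 (mod 107) ✓
The smallest such exponent is 53, so the order of 25 is 53.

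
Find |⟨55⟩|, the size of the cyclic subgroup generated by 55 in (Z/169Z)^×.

Since 55 ∈ (Z/169Z)^×, its order divides φ(169) = φ(13^2) = 13·(13−1) = 156 = 2^2 · 3 · 13.
Divisors of 156: 1, 2, 3, 4, 6, 12, 13, 26, 39, 52, 78, 156.
Evaluate successive powers at the divisors of 156:
55^1 ≡ 55
55^2 ≡ 152
55^3 ≡ 79
55^4 ≡ 120
55^6 ≡ 157
55^12 ≡ 144
55^13 ≡ 146
55^26 ≡ 22
55^39 ≡ 1
Therefore the multiplicative order of 55 modulo 169 is 39.

39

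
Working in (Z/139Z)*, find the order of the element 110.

ord(110) | φ(139) = 139 − 1 = 138 = 2 · 3 · 23.
Divisors of 138: 1, 2, 3, 6, 23, 46, 69, 138.
Check 110^d mod 139 for each divisor in increasing order:
110^1 ≡ 110 (mod 139)
110^2 ≡ 7 (mod 139)
110^3 ≡ 75 (mod 139)
110^6 ≡ 65 (mod 139)
110^23 ≡ 97 (mod 139)
110^46 ≡ 96 (mod 139)
110^69 ≡ 138 (mod 139)
110^138 ≡ 1 (mod 139) ✓
The smallest such exponent is 138, so the order of 110 is 138.

138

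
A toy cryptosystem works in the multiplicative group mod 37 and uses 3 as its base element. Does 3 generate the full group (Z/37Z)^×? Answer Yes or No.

No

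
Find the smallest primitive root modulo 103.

5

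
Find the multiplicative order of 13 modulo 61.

3

The order of 13 must divide φ(61) = 61 − 1 = 60 = 2^2 · 3 · 5.
Divisors of 60: 1, 2, 3, 4, 5, 6, 10, 12, 15, 20, 30, 60.
Evaluate successive powers at the divisors of 60:
13^1 ≡ 13 (mod 61)
13^2 ≡ 47 (mod 61)
13^3 ≡ 1 (mod 61) ✓
Therefore the multiplicative order of 13 modulo 61 is 3.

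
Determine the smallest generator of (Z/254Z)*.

3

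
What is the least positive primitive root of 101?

φ(101) = 101 − 1 = 100 = 2^2 · 5^2.
g is a primitive root iff g^(100/q) ≢ 1 (mod 101) for each prime q ∈ {2, 5}.
g = 2: 2^50 ≡ 100; 2^20 ≡ 95 — none is 1, so 2 is a primitive root.
Hence the least primitive root of 101 is 2.

2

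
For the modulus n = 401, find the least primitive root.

φ(401) = 401 − 1 = 400 = 2^4 · 5^2.
g is a primitive root iff g^(400/q) ≢ 1 (mod 401) for each prime q ∈ {2, 5}.
g = 2: 2^200 ≡ 1 — hits 1, so not a primitive root.
g = 3: 3^200 ≡ 400; 3^80 ≡ 72 — none is 1, so 3 is a primitive root.
The smallest primitive root modulo 401 is 3.

3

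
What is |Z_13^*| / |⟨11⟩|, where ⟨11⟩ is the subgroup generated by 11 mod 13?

By Lagrange's theorem, ord_13(11) divides φ(13) = 13 − 1 = 12 = 2^2 · 3.
Divisors of 12: 1, 2, 3, 4, 6, 12.
Compute 11^d (mod 13) for the divisors d until we hit 1:
11^1 ≡ 11
11^2 ≡ 4
11^3 ≡ 5
11^4 ≡ 3
11^6 ≡ 12
11^12 ≡ 1
Thus |⟨11⟩| = ord(11) = 12.
The index is φ(13) / ord(11) = 12 / 12 = 1.

1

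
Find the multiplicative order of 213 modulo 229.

ord(213) | φ(229) = 229 − 1 = 228 = 2^2 · 3 · 19.
Divisors of 228: 1, 2, 3, 4, 6, 12, 19, 38, 57, 76, 114, 228.
Evaluate successive powers at the divisors of 228:
213^1 ≡ 213 (mod 229)
213^2 ≡ 27 (mod 229)
213^3 ≡ 26 (mod 229)
213^4 ≡ 42 (mod 229)
213^6 ≡ 218 (mod 229)
213^12 ≡ 121 (mod 229)
213^19 ≡ 228 (mod 229)
213^38 ≡ 1 (mod 229) ✓
So ord_229(213) = 38.

38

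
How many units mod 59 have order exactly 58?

28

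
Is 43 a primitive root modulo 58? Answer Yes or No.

Yes

φ(58) = φ(2)·φ(29) = 1·28 = 28 = 2^2 · 7.
It suffices to check that the order of 43 is not a proper divisor of 28: compute 43^(28/q) for q ∈ {2, 7}.
43^14 ≡ 57 (mod 58)  [q = 2: ≢ 1 ✓]
43^4 ≡ 49 (mod 58)  [q = 7: ≢ 1 ✓]
Every test exponent gives a nontrivial residue, hence 43 generates the full group.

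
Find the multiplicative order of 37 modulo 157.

39

Since 37 ∈ (Z/157Z)^×, its order divides φ(157) = 157 − 1 = 156 = 2^2 · 3 · 13.
Divisors of 156: 1, 2, 3, 4, 6, 12, 13, 26, 39, 52, 78, 156.
Check 37^d mod 157 for each divisor in increasing order:
37^1 ≡ 37 (mod 157)
37^2 ≡ 113 (mod 157)
37^3 ≡ 99 (mod 157)
37^4 ≡ 52 (mod 157)
37^6 ≡ 67 (mod 157)
37^12 ≡ 93 (mod 157)
37^13 ≡ 144 (mod 157)
37^26 ≡ 12 (mod 157)
37^39 ≡ 1 (mod 157) ✓
Therefore the multiplicative order of 37 modulo 157 is 39.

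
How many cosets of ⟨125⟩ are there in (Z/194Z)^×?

Since 125 ∈ (Z/194Z)^×, its order divides φ(194) = φ(2)·φ(97) = 1·96 = 96 = 2^5 · 3.
Divisors of 96: 1, 2, 3, 4, 6, 8, 12, 16, 24, 32, 48, 96.
Test each divisor d:
125^1 ≡ 125 (mod 194)
125^2 ≡ 105 (mod 194)
125^3 ≡ 127 (mod 194)
125^4 ≡ 161 (mod 194)
125^6 ≡ 27 (mod 194)
125^8 ≡ 119 (mod 194)
125^12 ≡ 147 (mod 194)
125^16 ≡ 193 (mod 194)
125^24 ≡ 75 (mod 194)
125^32 ≡ 1 (mod 194) ✓
The order of 125 is 32, so the subgroup it generates has 32 elements.
Index = |(Z/194Z)^×| / |⟨125⟩| = 96 / 32 = 3.

3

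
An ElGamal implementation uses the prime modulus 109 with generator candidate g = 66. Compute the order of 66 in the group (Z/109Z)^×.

9

Since 66 ∈ (Z/109Z)^×, its order divides φ(109) = 109 − 1 = 108 = 2^2 · 3^3.
Divisors of 108: 1, 2, 3, 4, 6, 9, 12, 18, 27, 36, 54, 108.
Evaluate successive powers at the divisors of 108:
66^1 ≡ 66 (mod 109)
66^2 ≡ 105 (mod 109)
66^3 ≡ 63 (mod 109)
66^4 ≡ 16 (mod 109)
66^6 ≡ 45 (mod 109)
66^9 ≡ 1 (mod 109) ✓
So ord_109(66) = 9.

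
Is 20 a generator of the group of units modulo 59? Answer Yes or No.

No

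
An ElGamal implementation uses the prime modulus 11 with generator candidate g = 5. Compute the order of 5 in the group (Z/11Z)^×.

5

The order of 5 must divide φ(11) = 11 − 1 = 10 = 2 · 5.
Divisors of 10: 1, 2, 5, 10.
Evaluate successive powers at the divisors of 10:
5^1 ≡ 5 (mod 11)
5^2 ≡ 3 (mod 11)
5^5 ≡ 1 (mod 11) ✓
The smallest such exponent is 5, so the order of 5 is 5.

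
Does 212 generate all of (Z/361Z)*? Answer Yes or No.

Yes

φ(361) = φ(19^2) = 19·(19−1) = 342 = 2 · 3^2 · 19.
Test 212^(342/q) mod 361 for each prime factor q of 342:
212^171 ≡ 360 (mod 361)  [q = 2: ≢ 1 ✓]
212^114 ≡ 292 (mod 361)  [q = 3: ≢ 1 ✓]
212^18 ≡ 153 (mod 361)  [q = 19: ≢ 1 ✓]
None equal 1, so ord_361(212) = 342: 212 is a primitive root.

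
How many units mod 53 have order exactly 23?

φ(53) = 53 − 1 = 52 = 2^2 · 13.
In a cyclic group of order 52, there are φ(d) elements of order d for each divisor d of 52, and zero for non-divisors.
Since 23 ∤ 52, the count is 0.

0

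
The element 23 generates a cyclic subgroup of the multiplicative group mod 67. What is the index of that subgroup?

Since 23 ∈ (Z/67Z)^×, its order divides φ(67) = 67 − 1 = 66 = 2 · 3 · 11.
Divisors of 66: 1, 2, 3, 6, 11, 22, 33, 66.
Compute 23^d (mod 67) for the divisors d until we hit 1:
23^1 ≡ 23
23^2 ≡ 60
23^3 ≡ 40
23^6 ≡ 59
23^11 ≡ 29
23^22 ≡ 37
23^33 ≡ 1
The order of 23 is 33, so the subgroup it generates has 33 elements.
The index is φ(67) / ord(23) = 66 / 33 = 2.

2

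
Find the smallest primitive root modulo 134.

7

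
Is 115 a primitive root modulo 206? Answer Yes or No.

Yes

φ(206) = φ(2)·φ(103) = 1·102 = 102 = 2 · 3 · 17.
It suffices to check that the order of 115 is not a proper divisor of 102: compute 115^(102/q) for q ∈ {2, 3, 17}.
115^51 ≡ 205 (mod 206)  [q = 2: ≢ 1 ✓]
115^34 ≡ 159 (mod 206)  [q = 3: ≢ 1 ✓]
115^6 ≡ 117 (mod 206)  [q = 17: ≢ 1 ✓]
All checks pass, so 115 has order 102 and is a primitive root modulo 206.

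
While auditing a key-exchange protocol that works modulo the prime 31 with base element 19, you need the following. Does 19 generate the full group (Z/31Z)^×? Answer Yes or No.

φ(31) = 31 − 1 = 30 = 2 · 3 · 5.
Test 19^(30/q) mod 31 for each prime factor q of 30:
19^15 ≡ 1 (mod 31)  [q = 2: ≡ 1 ✗]
19^10 ≡ 25 (mod 31)  [q = 3: ≢ 1 ✓]
19^6 ≡ 2 (mod 31)  [q = 5: ≢ 1 ✓]
19^15 ≡ 1 shows ord(19) | 15, strictly less than φ(31); not a primitive root.

No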